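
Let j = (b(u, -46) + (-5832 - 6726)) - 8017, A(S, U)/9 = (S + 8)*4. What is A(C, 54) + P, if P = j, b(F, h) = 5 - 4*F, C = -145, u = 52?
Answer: -25710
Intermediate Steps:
A(S, U) = 288 + 36*S (A(S, U) = 9*((S + 8)*4) = 9*((8 + S)*4) = 9*(32 + 4*S) = 288 + 36*S)
j = -20778 (j = ((5 - 4*52) + (-5832 - 6726)) - 8017 = ((5 - 208) - 12558) - 8017 = (-203 - 12558) - 8017 = -12761 - 8017 = -20778)
P = -20778
A(C, 54) + P = (288 + 36*(-145)) - 20778 = (288 - 5220) - 20778 = -4932 - 20778 = -25710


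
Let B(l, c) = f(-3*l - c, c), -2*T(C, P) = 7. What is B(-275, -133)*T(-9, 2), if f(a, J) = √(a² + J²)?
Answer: -7*√935453/2 ≈ -3385.2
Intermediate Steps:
T(C, P) = -7/2 (T(C, P) = -½*7 = -7/2)
f(a, J) = √(J² + a²)
B(l, c) = √(c² + (-c - 3*l)²) (B(l, c) = √(c² + (-3*l - c)²) = √(c² + (-c - 3*l)²))
B(-275, -133)*T(-9, 2) = √((-133)² + (-133 + 3*(-275))²)*(-7/2) = √(17689 + (-133 - 825)²)*(-7/2) = √(17689 + (-958)²)*(-7/2) = √(17689 + 917764)*(-7/2) = √935453*(-7/2) = -7*√935453/2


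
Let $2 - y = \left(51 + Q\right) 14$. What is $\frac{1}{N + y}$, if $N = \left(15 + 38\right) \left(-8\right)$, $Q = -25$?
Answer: $- \frac{1}{786} \approx -0.0012723$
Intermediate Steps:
$N = -424$ ($N = 53 \left(-8\right) = -424$)
$y = -362$ ($y = 2 - \left(51 - 25\right) 14 = 2 - 26 \cdot 14 = 2 - 364 = -362$)
$\frac{1}{N + y} = \frac{1}{-424 - 362} = \frac{1}{-786} = - \frac{1}{786}$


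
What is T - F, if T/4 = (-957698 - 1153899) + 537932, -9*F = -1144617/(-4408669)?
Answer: -83253216841081/13226007 ≈ -6.2947e+6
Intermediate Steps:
F = -381539/13226007 (F = -(-381539)/(3*(-4408669)) = -(-381539)*(-1)/(3*4408669) = -⅑*1144617/4408669 = -381539/13226007 ≈ -0.028848)
T = -6294660 (T = 4*((-957698 - 1153899) + 537932) = 4*(-2111597 + 537932) = 4*(-1573665) = -6294660)
T - F = -6294660 - 1*(-381539/13226007) = -6294660 + 381539/13226007 = -83253216841081/13226007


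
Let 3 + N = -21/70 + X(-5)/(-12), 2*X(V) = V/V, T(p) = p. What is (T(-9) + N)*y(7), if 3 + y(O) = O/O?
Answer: 1481/60 ≈ 24.683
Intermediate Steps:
y(O) = -2 (y(O) = -3 + O/O = -3 + 1 = -2)
X(V) = ½ (X(V) = (V/V)/2 = (½)*1 = ½)
N = -401/120 (N = -3 + (-21/70 + (½)/(-12)) = -3 + (-21*1/70 + (½)*(-1/12)) = -3 + (-3/10 - 1/24) = -3 - 41/120 = -401/120 ≈ -3.3417)
(T(-9) + N)*y(7) = (-9 - 401/120)*(-2) = -1481/120*(-2) = 1481/60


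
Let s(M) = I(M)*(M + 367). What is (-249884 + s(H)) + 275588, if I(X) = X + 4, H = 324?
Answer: 252352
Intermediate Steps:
I(X) = 4 + X
s(M) = (4 + M)*(367 + M) (s(M) = (4 + M)*(M + 367) = (4 + M)*(367 + M))
(-249884 + s(H)) + 275588 = (-249884 + (4 + 324)*(367 + 324)) + 275588 = (-249884 + 328*691) + 275588 = (-249884 + 226648) + 275588 = -23236 + 275588 = 252352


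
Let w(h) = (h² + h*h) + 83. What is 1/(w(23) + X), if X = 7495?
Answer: 1/8636 ≈ 0.00011579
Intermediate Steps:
w(h) = 83 + 2*h² (w(h) = (h² + h²) + 83 = 2*h² + 83 = 83 + 2*h²)
1/(w(23) + X) = 1/((83 + 2*23²) + 7495) = 1/((83 + 2*529) + 7495) = 1/((83 + 1058) + 7495) = 1/(1141 + 7495) = 1/8636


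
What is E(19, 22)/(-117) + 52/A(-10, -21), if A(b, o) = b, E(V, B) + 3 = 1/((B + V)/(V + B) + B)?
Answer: -69626/13455 ≈ -5.1747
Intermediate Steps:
E(V, B) = -3 + 1/(1 + B) (E(V, B) = -3 + 1/((B + V)/(V + B) + B) = -3 + 1/((B + V)/(B + V) + B) = -3 + 1/(1 + B))
E(19, 22)/(-117) + 52/A(-10, -21) = ((-2 - 3*22)/(1 + 22))/(-117) + 52/(-10) = ((-2 - 66)/23)*(-1/117) + 52*(-1/10) = ((1/23)*(-68))*(-1/117) - 26/5 = -68/23*(-1/117) - 26/5 = 68/2691 - 26/5 = -69626/13455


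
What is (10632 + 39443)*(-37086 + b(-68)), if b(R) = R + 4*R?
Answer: -1874106950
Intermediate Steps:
b(R) = 5*R
(10632 + 39443)*(-37086 + b(-68)) = (10632 + 39443)*(-37086 + 5*(-68)) = 50075*(-37086 - 340) = 50075*(-37426) = -1874106950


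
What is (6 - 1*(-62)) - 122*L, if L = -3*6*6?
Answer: 13244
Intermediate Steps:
L = -108 (L = -18*6 = -108)
(6 - 1*(-62)) - 122*L = (6 - 1*(-62)) - 122*(-108) = (6 + 62) + 13176 = 68 + 13176 = 13244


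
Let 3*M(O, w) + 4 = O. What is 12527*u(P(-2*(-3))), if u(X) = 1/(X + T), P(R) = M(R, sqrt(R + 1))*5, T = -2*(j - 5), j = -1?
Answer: 37581/46 ≈ 816.98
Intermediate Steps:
M(O, w) = -4/3 + O/3
T = 12 (T = -2*(-1 - 5) = -2*(-6) = 12)
P(R) = -20/3 + 5*R/3 (P(R) = (-4/3 + R/3)*5 = -20/3 + 5*R/3)
u(X) = 1/(12 + X) (u(X) = 1/(X + 12) = 1/(12 + X))
12527*u(P(-2*(-3))) = 12527/(12 + (-20/3 + 5*(-2*(-3))/3)) = 12527/(12 + (-20/3 + (5/3)*6)) = 12527/(12 + (-20/3 + 10)) = 12527/(12 + 10/3) = 12527/(46/3) = 12527*(3/46) = 37581/46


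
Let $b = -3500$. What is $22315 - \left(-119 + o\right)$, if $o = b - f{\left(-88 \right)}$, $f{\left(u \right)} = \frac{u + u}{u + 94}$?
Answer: $\frac{77714}{3} \approx 25905.0$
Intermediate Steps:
$f{\left(u \right)} = \frac{2 u}{94 + u}$
$o = - \frac{10412}{3}$ ($o = -3500 - 2 \left(-88\right) \frac{1}{94 - 88} = -3500 - 2 \left(-88\right) \frac{1}{6} = -3500 - - \frac{88}{3} = -3500 + \frac{88}{3} = - \frac{10412}{3} \approx -3470.7$)
$22315 - \left(-119 + o\right) = 22315 + \left(119 - - \frac{10412}{3}\right) = 22315 + \left(119 + \frac{10412}{3}\right) = 22315 + \frac{10769}{3} = \frac{77714}{3}$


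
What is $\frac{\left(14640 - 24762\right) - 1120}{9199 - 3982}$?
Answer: $- \frac{11242}{5217} \approx -2.1549$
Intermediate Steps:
$\frac{\left(14640 - 24762\right) - 1120}{9199 - 3982} = \frac{-10122 - 1120}{5217} = \left(-11242\right) \frac{1}{5217} = - \frac{11242}{5217}$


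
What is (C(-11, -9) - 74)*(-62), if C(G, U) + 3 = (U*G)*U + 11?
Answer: 59334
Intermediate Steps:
C(G, U) = 8 + G*U² (C(G, U) = -3 + ((U*G)*U + 11) = -3 + ((G*U)*U + 11) = -3 + (G*U² + 11) = -3 + (11 + G*U²) = 8 + G*U²)
(C(-11, -9) - 74)*(-62) = ((8 - 11*(-9)²) - 74)*(-62) = ((8 - 11*81) - 74)*(-62) = ((8 - 891) - 74)*(-62) = (-883 - 74)*(-62) = -957*(-62) = 59334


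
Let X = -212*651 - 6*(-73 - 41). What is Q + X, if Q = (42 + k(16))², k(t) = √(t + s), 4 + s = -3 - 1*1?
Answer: -135556 + 168*√2 ≈ -1.3532e+5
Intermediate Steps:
s = -8 (s = -4 + (-3 - 1*1) = -4 + (-3 - 1) = -4 - 4 = -8)
k(t) = √(-8 + t) (k(t) = √(t - 8) = √(-8 + t))
X = -137328 (X = -138012 - 6*(-114) = -138012 + 684 = -137328)
Q = (42 + 2*√2)² (Q = (42 + √(-8 + 16))² = (42 + √8)² = (42 + 2*√2)² ≈ 2009.6)
Q + X = (1772 + 168*√2) - 137328 = -135556 + 168*√2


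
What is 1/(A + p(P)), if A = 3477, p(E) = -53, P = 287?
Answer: 1/3424 ≈ 0.00029206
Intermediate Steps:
1/(A + p(P)) = 1/(3477 - 53) = 1/3424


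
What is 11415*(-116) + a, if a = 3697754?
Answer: 2373614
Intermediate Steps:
11415*(-116) + a = 11415*(-116) + 3697754 = -1324140 + 3697754 = 2373614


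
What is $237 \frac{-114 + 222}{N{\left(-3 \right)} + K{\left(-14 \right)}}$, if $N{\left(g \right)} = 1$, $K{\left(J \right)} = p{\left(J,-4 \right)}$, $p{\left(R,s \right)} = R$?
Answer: $- \frac{25596}{13} \approx -1968.9$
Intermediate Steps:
$K{\left(J \right)} = J$
$237 \frac{-114 + 222}{N{\left(-3 \right)} + K{\left(-14 \right)}} = 237 \frac{-114 + 222}{1 - 14} = 237 \frac{108}{-13} = 237 \cdot 108 \left(- \frac{1}{13}\right) = 237 \left(- \frac{108}{13}\right) = - \frac{25596}{13}$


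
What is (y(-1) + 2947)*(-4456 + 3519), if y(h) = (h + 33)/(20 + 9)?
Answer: -80108815/29 ≈ -2.7624e+6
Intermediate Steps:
y(h) = 33/29 + h/29 (y(h) = (33 + h)/29 = (33 + h)*(1/29) = 33/29 + h/29)
(y(-1) + 2947)*(-4456 + 3519) = ((33/29 + (1/29)*(-1)) + 2947)*(-4456 + 3519) = ((33/29 - 1/29) + 2947)*(-937) = (32/29 + 2947)*(-937) = (85495/29)*(-937) = -80108815/29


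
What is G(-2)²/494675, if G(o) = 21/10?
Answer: 441/49467500 ≈ 8.9149e-6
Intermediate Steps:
G(o) = 21/10 (G(o) = 21*(⅒) = 21/10)
G(-2)²/494675 = (21/10)²/494675 = (441/100)*(1/494675) = 441/49467500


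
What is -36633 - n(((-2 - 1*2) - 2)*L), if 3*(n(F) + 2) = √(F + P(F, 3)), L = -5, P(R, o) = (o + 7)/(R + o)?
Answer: -36631 - 10*√330/99 ≈ -36633.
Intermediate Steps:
P(R, o) = (7 + o)/(R + o)
n(F) = -2 + √(F + 10/(3 + F))/3 (n(F) = -2 + √(F + (7 + 3)/(F + 3))/3 = -2 + √(F + 10/(3 + F))/3)
-36633 - n(((-2 - 1*2) - 2)*L) = -36633 - (-2 + √((10 + (((-2 - 1*2) - 2)*(-5))*(3 + ((-2 - 1*2) - 2)*(-5)))/(3 + ((-2 - 1*2) - 2)*(-5)))/3) = -36633 - (-2 + √((10 + (((-2 - 2) - 2)*(-5))*(3 + ((-2 - 2) - 2)*(-5)))/(3 + ((-2 - 2) - 2)*(-5)))/3) = -36633 - (-2 + √((10 + ((-4 - 2)*(-5))*(3 + (-4 - 2)*(-5)))/(3 + (-4 - 2)*(-5)))/3) = -36633 - (-2 + √((10 + (-6*(-5))*(3 - 6*(-5)))/(3 - 6*(-5)))/3) = -36633 - (-2 + √((10 + 30*(3 + 30))/(3 + 30))/3) = -36633 - (-2 + √((10 + 30*33)/33)/3) = -36633 - (-2 + √((10 + 990)/33)/3) = -36633 - (-2 + √((1/33)*1000)/3) = -36633 - (-2 + √(1000/33)/3) = -36633 - (-2 + (10*√330/33)/3) = -36633 - (-2 + 10*√330/99) = -36633 + (2 - 10*√330/99) = -36631 - 10*√330/99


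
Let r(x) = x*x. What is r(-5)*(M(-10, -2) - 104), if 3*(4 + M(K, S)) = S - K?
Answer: -7900/3 ≈ -2633.3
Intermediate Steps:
M(K, S) = -4 - K/3 + S/3 (M(K, S) = -4 + (S - K)/3 = -4 + (-K/3 + S/3) = -4 - K/3 + S/3)
r(x) = x²
r(-5)*(M(-10, -2) - 104) = (-5)²*((-4 - ⅓*(-10) + (⅓)*(-2)) - 104) = 25*((-4 + 10/3 - ⅔) - 104) = 25*(-4/3 - 104) = 25*(-316/3) = -7900/3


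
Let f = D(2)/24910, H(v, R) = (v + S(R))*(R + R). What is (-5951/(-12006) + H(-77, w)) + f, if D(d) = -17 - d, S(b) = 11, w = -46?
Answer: 454024443104/74767365 ≈ 6072.5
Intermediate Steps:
H(v, R) = 2*R*(11 + v) (H(v, R) = (v + 11)*(R + R) = (11 + v)*(2*R) = 2*R*(11 + v))
f = -19/24910 (f = (-17 - 1*2)/24910 = (-17 - 2)*(1/24910) = -19*1/24910 = -19/24910 ≈ -0.00076275)
(-5951/(-12006) + H(-77, w)) + f = (-5951/(-12006) + 2*(-46)*(11 - 77)) - 19/24910 = (-5951*(-1/12006) + 2*(-46)*(-66)) - 19/24910 = (5951/12006 + 6072) - 19/24910 = 72906383/12006 - 19/24910 = 454024443104/74767365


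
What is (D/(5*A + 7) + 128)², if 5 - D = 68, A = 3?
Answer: 7579009/484 ≈ 15659.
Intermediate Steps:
D = -63 (D = 5 - 1*68 = 5 - 68 = -63)
(D/(5*A + 7) + 128)² = (-63/(5*3 + 7) + 128)² = (-63/(15 + 7) + 128)² = (-63/22 + 128)² = (2753/22)² = 7579009/484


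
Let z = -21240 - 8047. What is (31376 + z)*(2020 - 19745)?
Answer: -37027525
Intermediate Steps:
z = -29287
(31376 + z)*(2020 - 19745) = (31376 - 29287)*(2020 - 19745) = 2089*(-17725) = -37027525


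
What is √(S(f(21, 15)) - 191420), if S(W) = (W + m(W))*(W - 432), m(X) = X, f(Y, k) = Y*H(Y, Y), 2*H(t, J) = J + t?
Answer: I*√183482 ≈ 428.35*I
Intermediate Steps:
H(t, J) = J/2 + t/2 (H(t, J) = (J + t)/2 = J/2 + t/2)
f(Y, k) = Y² (f(Y, k) = Y*(Y/2 + Y/2) = Y*Y = Y²)
S(W) = 2*W*(-432 + W) (S(W) = (W + W)*(W - 432) = (2*W)*(-432 + W) = 2*W*(-432 + W))
√(S(f(21, 15)) - 191420) = √(2*21²*(-432 + 21²) - 191420) = √(2*441*(-432 + 441) - 191420) = √(2*441*9 - 191420) = √(7938 - 191420) = √(-183482) = I*√183482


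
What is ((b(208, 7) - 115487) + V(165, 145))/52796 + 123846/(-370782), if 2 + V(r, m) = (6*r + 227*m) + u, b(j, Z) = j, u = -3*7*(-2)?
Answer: -3057979717/1631317206 ≈ -1.8745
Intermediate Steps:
u = 42 (u = -21*(-2) = 42)
V(r, m) = 40 + 6*r + 227*m (V(r, m) = -2 + ((6*r + 227*m) + 42) = -2 + (42 + 6*r + 227*m) = 40 + 6*r + 227*m)
((b(208, 7) - 115487) + V(165, 145))/52796 + 123846/(-370782) = ((208 - 115487) + (40 + 6*165 + 227*145))/52796 + 123846/(-370782) = (-115279 + (40 + 990 + 32915))*(1/52796) + 123846*(-1/370782) = (-115279 + 33945)*(1/52796) - 20641/61797 = -81334*1/52796 - 20641/61797 = -40667/26398 - 20641/61797 = -3057979717/1631317206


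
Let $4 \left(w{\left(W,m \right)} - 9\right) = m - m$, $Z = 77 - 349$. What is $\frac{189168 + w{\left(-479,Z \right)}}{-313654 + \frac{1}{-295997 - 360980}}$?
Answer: $- \frac{124284937929}{206063463959} \approx -0.60314$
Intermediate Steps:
$Z = -272$
$w{\left(W,m \right)} = 9$ ($w{\left(W,m \right)} = 9 + \frac{m - m}{4} = 9 + \frac{1}{4} \cdot 0 = 9 + 0 = 9$)
$\frac{189168 + w{\left(-479,Z \right)}}{-313654 + \frac{1}{-295997 - 360980}} = \frac{189168 + 9}{-313654 + \frac{1}{-295997 - 360980}} = \frac{189177}{-313654 + \frac{1}{-656977}} = \frac{189177}{-313654 - \frac{1}{656977}} = \frac{189177}{- \frac{206063463959}{656977}} = 189177 \left(- \frac{656977}{206063463959}\right) = - \frac{124284937929}{206063463959}$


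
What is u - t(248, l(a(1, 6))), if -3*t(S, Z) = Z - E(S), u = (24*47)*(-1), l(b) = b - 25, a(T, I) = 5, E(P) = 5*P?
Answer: -1548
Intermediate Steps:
l(b) = -25 + b
u = -1128 (u = 1128*(-1) = -1128)
t(S, Z) = -Z/3 + 5*S/3 (t(S, Z) = -(Z - 5*S)/3 = -Z/3 + 5*S/3)
u - t(248, l(a(1, 6))) = -1128 - (-(-25 + 5)/3 + (5/3)*248) = -1128 - (-1/3*(-20) + 1240/3) = -1128 - (20/3 + 1240/3) = -1128 - 1*420 = -1128 - 420 = -1548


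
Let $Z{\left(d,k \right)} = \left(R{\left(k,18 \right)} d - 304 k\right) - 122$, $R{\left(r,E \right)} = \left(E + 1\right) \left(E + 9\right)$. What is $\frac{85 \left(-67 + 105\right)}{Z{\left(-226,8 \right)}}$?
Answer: $- \frac{1615}{59246} \approx -0.027259$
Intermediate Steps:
$R{\left(r,E \right)} = \left(1 + E\right) \left(9 + E\right)$
$Z{\left(d,k \right)} = -122 - 304 k + 513 d$ ($Z{\left(d,k \right)} = \left(\left(9 + 18^{2} + 10 \cdot 18\right) d - 304 k\right) - 122 = \left(\left(9 + 324 + 180\right) d - 304 k\right) - 122 = \left(513 d - 304 k\right) - 122 = \left(- 304 k + 513 d\right) - 122 = -122 - 304 k + 513 d$)
$\frac{85 \left(-67 + 105\right)}{Z{\left(-226,8 \right)}} = \frac{85 \left(-67 + 105\right)}{-122 - 2432 + 513 \left(-226\right)} = \frac{85 \cdot 38}{-122 - 2432 - 115938} = \frac{3230}{-118492} = 3230 \left(- \frac{1}{118492}\right) = - \frac{1615}{59246}$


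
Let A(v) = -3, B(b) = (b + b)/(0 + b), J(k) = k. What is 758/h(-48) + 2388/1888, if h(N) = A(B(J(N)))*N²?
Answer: 235543/203904 ≈ 1.1552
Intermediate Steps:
B(b) = 2 (B(b) = (2*b)/b = 2)
h(N) = -3*N²
758/h(-48) + 2388/1888 = 758/((-3*(-48)²)) + 2388/1888 = 758/((-3*2304)) + 2388*(1/1888) = 758/(-6912) + 597/472 = 758*(-1/6912) + 597/472 = -379/3456 + 597/472 = 235543/203904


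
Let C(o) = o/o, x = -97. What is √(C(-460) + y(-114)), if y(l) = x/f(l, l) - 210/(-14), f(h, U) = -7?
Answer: √1463/7 ≈ 5.4642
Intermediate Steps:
C(o) = 1
y(l) = 202/7 (y(l) = -97/(-7) - 210/(-14) = -97*(-⅐) - 210*(-1/14) = 97/7 + 15 = 202/7)
√(C(-460) + y(-114)) = √(1 + 202/7) = √(209/7) = √1463/7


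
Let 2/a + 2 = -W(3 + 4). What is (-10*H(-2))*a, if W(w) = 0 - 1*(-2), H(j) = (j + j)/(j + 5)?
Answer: -20/3 ≈ -6.6667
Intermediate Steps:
H(j) = 2*j/(5 + j) (H(j) = (2*j)/(5 + j) = 2*j/(5 + j))
W(w) = 2 (W(w) = 0 + 2 = 2)
a = -1/2 (a = 2/(-2 - 1*2) = 2/(-2 - 2) = 2/(-4) = 2*(-1/4) = -1/2 ≈ -0.50000)
(-10*H(-2))*a = -20*(-2)/(5 - 2)*(-1/2) = -20*(-2)/3*(-1/2) = -10*(-4/3)*(-1/2) = (40/3)*(-1/2) = -20/3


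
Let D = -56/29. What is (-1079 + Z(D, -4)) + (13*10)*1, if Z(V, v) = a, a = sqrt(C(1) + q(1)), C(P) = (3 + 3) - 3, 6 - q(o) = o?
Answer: -949 + 2*sqrt(2) ≈ -946.17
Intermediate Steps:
q(o) = 6 - o
C(P) = 3 (C(P) = 6 - 3 = 3)
D = -56/29 (D = -56*1/29 = -56/29 ≈ -1.9310)
a = 2*sqrt(2) (a = sqrt(3 + (6 - 1*1)) = sqrt(3 + (6 - 1)) = sqrt(3 + 5) = sqrt(8) = 2*sqrt(2) ≈ 2.8284)
Z(V, v) = 2*sqrt(2)
(-1079 + Z(D, -4)) + (13*10)*1 = (-1079 + 2*sqrt(2)) + (13*10)*1 = (-1079 + 2*sqrt(2)) + 130*1 = (-1079 + 2*sqrt(2)) + 130 = -949 + 2*sqrt(2)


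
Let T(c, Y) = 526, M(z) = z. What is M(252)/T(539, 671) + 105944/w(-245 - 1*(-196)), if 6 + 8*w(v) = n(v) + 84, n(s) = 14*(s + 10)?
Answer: -55711802/30771 ≈ -1810.5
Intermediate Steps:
n(s) = 140 + 14*s (n(s) = 14*(10 + s) = 140 + 14*s)
w(v) = 109/4 + 7*v/4 (w(v) = -¾ + ((140 + 14*v) + 84)/8 = -¾ + (224 + 14*v)/8 = -¾ + (28 + 7*v/4) = 109/4 + 7*v/4)
M(252)/T(539, 671) + 105944/w(-245 - 1*(-196)) = 252/526 + 105944/(109/4 + 7*(-245 - 1*(-196))/4) = 252*(1/526) + 105944/(109/4 + 7*(-245 + 196)/4) = 126/263 + 105944/(109/4 + (7/4)*(-49)) = 126/263 + 105944/(109/4 - 343/4) = 126/263 + 105944/(-117/2) = 126/263 + 105944*(-2/117) = 126/263 - 211888/117 = -55711802/30771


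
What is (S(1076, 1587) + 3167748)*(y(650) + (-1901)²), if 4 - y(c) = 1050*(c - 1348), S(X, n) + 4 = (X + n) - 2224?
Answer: 13771156887015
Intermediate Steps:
S(X, n) = -2228 + X + n (S(X, n) = -4 + ((X + n) - 2224) = -4 + (-2224 + X + n) = -2228 + X + n)
y(c) = 1415404 - 1050*c (y(c) = 4 - 1050*(c - 1348) = 4 - 1050*(-1348 + c) = 4 - (-1415400 + 1050*c) = 4 + (1415400 - 1050*c) = 1415404 - 1050*c)
(S(1076, 1587) + 3167748)*(y(650) + (-1901)²) = ((-2228 + 1076 + 1587) + 3167748)*((1415404 - 1050*650) + (-1901)²) = (435 + 3167748)*((1415404 - 682500) + 3613801) = 3168183*(732904 + 3613801) = 3168183*4346705 = 13771156887015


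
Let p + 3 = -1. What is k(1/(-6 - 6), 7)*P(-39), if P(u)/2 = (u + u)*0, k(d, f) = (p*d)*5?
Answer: 0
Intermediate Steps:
p = -4 (p = -3 - 1 = -4)
k(d, f) = -20*d (k(d, f) = -4*d*5 = -20*d)
P(u) = 0 (P(u) = 2*((u + u)*0) = 2*((2*u)*0) = 2*0 = 0)
k(1/(-6 - 6), 7)*P(-39) = -20/(-6 - 6)*0 = -20/(-12)*0 = -20*(-1/12)*0 = (5/3)*0 = 0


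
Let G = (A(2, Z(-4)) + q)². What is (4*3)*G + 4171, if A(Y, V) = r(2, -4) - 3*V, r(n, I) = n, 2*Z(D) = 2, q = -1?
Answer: 4219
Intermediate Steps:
Z(D) = 1 (Z(D) = (½)*2 = 1)
A(Y, V) = 2 - 3*V
G = 4 (G = ((2 - 3*1) - 1)² = ((2 - 3) - 1)² = (-1 - 1)² = (-2)² = 4)
(4*3)*G + 4171 = (4*3)*4 + 4171 = 12*4 + 4171 = 48 + 4171 = 4219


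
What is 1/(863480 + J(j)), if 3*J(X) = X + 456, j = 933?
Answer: 1/863943 ≈ 1.1575e-6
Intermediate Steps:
J(X) = 152 + X/3 (J(X) = (X + 456)/3 = (456 + X)/3 = 152 + X/3)
1/(863480 + J(j)) = 1/(863480 + (152 + (⅓)*933)) = 1/(863480 + (152 + 311)) = 1/(863480 + 463) = 1/863943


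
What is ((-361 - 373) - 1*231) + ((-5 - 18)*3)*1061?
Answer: -74174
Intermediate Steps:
((-361 - 373) - 1*231) + ((-5 - 18)*3)*1061 = (-734 - 231) - 23*3*1061 = -965 - 69*1061 = -965 - 73209 = -74174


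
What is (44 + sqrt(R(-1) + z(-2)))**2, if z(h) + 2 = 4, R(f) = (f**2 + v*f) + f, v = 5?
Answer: (44 + I*sqrt(3))**2 ≈ 1933.0 + 152.42*I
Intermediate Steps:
R(f) = f**2 + 6*f (R(f) = (f**2 + 5*f) + f = f**2 + 6*f)
z(h) = 2 (z(h) = -2 + 4 = 2)
(44 + sqrt(R(-1) + z(-2)))**2 = (44 + sqrt(-(6 - 1) + 2))**2 = (44 + sqrt(-1*5 + 2))**2 = (44 + sqrt(-5 + 2))**2 = (44 + sqrt(-3))**2 = (44 + I*sqrt(3))**2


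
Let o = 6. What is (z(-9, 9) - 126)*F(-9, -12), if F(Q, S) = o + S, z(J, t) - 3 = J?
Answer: 792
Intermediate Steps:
z(J, t) = 3 + J
F(Q, S) = 6 + S
(z(-9, 9) - 126)*F(-9, -12) = ((3 - 9) - 126)*(6 - 12) = (-6 - 126)*(-6) = -132*(-6) = 792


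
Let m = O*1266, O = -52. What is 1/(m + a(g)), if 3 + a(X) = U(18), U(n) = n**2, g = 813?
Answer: -1/65511 ≈ -1.5265e-5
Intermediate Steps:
a(X) = 321 (a(X) = -3 + 18**2 = -3 + 324 = 321)
m = -65832 (m = -52*1266 = -65832)
1/(m + a(g)) = 1/(-65832 + 321) = 1/(-65511) = -1/65511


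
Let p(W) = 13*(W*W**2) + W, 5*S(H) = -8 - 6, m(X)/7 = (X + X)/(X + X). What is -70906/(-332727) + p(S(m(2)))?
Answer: -11976628744/41590875 ≈ -287.96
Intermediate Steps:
m(X) = 7 (m(X) = 7*((X + X)/(X + X)) = 7*((2*X)/((2*X))) = 7*((2*X)*(1/(2*X))) = 7*1 = 7)
S(H) = -14/5 (S(H) = (-8 - 6)/5 = (1/5)*(-14) = -14/5)
p(W) = W + 13*W**3 (p(W) = 13*W**3 + W = W + 13*W**3)
-70906/(-332727) + p(S(m(2))) = -70906/(-332727) + (-14/5 + 13*(-14/5)**3) = -70906*(-1/332727) + (-14/5 + 13*(-2744/125)) = 70906/332727 + (-14/5 - 35672/125) = 70906/332727 - 36022/125 = -11976628744/41590875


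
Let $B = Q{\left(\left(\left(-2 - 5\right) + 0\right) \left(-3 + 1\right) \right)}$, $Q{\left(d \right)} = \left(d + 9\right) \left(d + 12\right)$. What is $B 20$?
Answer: $11960$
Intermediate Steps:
$Q{\left(d \right)} = \left(9 + d\right) \left(12 + d\right)$
$B = 598$ ($B = 108 + \left(\left(\left(-2 - 5\right) + 0\right) \left(-3 + 1\right)\right)^{2} + 21 \left(\left(-2 - 5\right) + 0\right) \left(-3 + 1\right) = 108 + \left(\left(-7 + 0\right) \left(-2\right)\right)^{2} + 21 \left(-7 + 0\right) \left(-2\right) = 108 + \left(\left(-7\right) \left(-2\right)\right)^{2} + 21 \left(\left(-7\right) \left(-2\right)\right) = 108 + 14^{2} + 21 \cdot 14 = 108 + 196 + 294 = 598$)
$B 20 = 598 \cdot 20 = 11960$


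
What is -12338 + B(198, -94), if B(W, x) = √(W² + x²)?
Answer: -12338 + 2*√12010 ≈ -12119.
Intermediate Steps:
-12338 + B(198, -94) = -12338 + √(198² + (-94)²) = -12338 + √(39204 + 8836) = -12338 + √48040 = -12338 + 2*√12010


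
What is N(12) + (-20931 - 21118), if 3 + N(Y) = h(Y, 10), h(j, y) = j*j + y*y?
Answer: -41808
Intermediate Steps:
h(j, y) = j² + y²
N(Y) = 97 + Y² (N(Y) = -3 + (Y² + 10²) = -3 + (Y² + 100) = -3 + (100 + Y²) = 97 + Y²)
N(12) + (-20931 - 21118) = (97 + 12²) + (-20931 - 21118) = (97 + 144) - 42049 = 241 - 42049 = -41808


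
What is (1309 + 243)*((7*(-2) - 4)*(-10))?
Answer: 279360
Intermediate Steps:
(1309 + 243)*((7*(-2) - 4)*(-10)) = 1552*((-14 - 4)*(-10)) = 1552*(-18*(-10)) = 1552*180 = 279360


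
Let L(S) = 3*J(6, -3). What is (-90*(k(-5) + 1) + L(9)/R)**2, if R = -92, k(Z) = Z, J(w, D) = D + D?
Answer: 274531761/2116 ≈ 1.2974e+5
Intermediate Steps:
J(w, D) = 2*D
L(S) = -18 (L(S) = 3*(2*(-3)) = 3*(-6) = -18)
(-90*(k(-5) + 1) + L(9)/R)**2 = (-90*(-5 + 1) - 18/(-92))**2 = (-90*(-4) - 18*(-1/92))**2 = (-15*(-24) + 9/46)**2 = (360 + 9/46)**2 = (16569/46)**2 = 274531761/2116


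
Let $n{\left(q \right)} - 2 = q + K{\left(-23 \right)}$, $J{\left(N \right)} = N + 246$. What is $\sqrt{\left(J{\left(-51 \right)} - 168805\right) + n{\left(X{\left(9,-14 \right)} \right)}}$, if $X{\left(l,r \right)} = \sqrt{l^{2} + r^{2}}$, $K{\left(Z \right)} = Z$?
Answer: $\sqrt{-168631 + \sqrt{277}} \approx 410.63 i$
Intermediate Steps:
$J{\left(N \right)} = 246 + N$
$n{\left(q \right)} = -21 + q$ ($n{\left(q \right)} = 2 + \left(q - 23\right) = 2 + \left(-23 + q\right) = -21 + q$)
$\sqrt{\left(J{\left(-51 \right)} - 168805\right) + n{\left(X{\left(9,-14 \right)} \right)}} = \sqrt{\left(\left(246 - 51\right) - 168805\right) - \left(21 - \sqrt{9^{2} + \left(-14\right)^{2}}\right)} = \sqrt{\left(195 - 168805\right) - \left(21 - \sqrt{81 + 196}\right)} = \sqrt{-168610 - \left(21 - \sqrt{277}\right)} = \sqrt{-168631 + \sqrt{277}}$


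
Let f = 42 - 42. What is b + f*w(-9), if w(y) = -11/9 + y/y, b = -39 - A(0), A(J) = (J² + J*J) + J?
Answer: -39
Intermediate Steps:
A(J) = J + 2*J² (A(J) = (J² + J²) + J = 2*J² + J = J + 2*J²)
f = 0
b = -39 (b = -39 - 0*(1 + 2*0) = -39 - 0*(1 + 0) = -39 - 0 = -39 - 1*0 = -39 + 0 = -39)
w(y) = -2/9 (w(y) = -11*⅑ + 1 = -11/9 + 1 = -2/9)
b + f*w(-9) = -39 + 0*(-2/9) = -39 + 0 = -39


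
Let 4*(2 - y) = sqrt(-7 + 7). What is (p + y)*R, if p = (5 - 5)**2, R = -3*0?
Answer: 0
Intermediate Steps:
y = 2 (y = 2 - sqrt(-7 + 7)/4 = 2 - sqrt(0)/4 = 2 - 1/4*0 = 2 + 0 = 2)
R = 0
p = 0 (p = 0**2 = 0)
(p + y)*R = (0 + 2)*0 = 2*0 = 0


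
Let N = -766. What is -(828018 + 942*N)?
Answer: -106446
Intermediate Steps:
-(828018 + 942*N) = -942/(1/(879 - 766)) = -942/(1/113) = -942/1/113 = -942*113 = -106446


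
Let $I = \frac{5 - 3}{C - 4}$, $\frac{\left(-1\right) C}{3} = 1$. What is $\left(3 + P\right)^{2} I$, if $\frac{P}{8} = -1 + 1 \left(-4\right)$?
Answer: $- \frac{2738}{7} \approx -391.14$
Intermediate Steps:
$C = -3$ ($C = \left(-3\right) 1 = -3$)
$P = -40$ ($P = 8 \left(-1 + 1 \left(-4\right)\right) = 8 \left(-1 - 4\right) = 8 \left(-5\right) = -40$)
$I = - \frac{2}{7}$ ($I = \frac{5 - 3}{-3 - 4} = \frac{2}{-7} = 2 \left(- \frac{1}{7}\right) = - \frac{2}{7} \approx -0.28571$)
$\left(3 + P\right)^{2} I = \left(3 - 40\right)^{2} \left(- \frac{2}{7}\right) = \left(-37\right)^{2} \left(- \frac{2}{7}\right) = 1369 \left(- \frac{2}{7}\right) = - \frac{2738}{7}$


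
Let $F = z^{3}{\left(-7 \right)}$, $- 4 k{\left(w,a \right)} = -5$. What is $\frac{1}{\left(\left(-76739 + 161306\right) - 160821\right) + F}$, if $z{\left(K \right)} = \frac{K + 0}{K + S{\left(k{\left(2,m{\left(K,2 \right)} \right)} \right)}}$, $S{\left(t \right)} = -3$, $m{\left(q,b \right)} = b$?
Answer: $- \frac{1000}{76253657} \approx -1.3114 \cdot 10^{-5}$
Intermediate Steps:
$k{\left(w,a \right)} = \frac{5}{4}$ ($k{\left(w,a \right)} = \left(- \frac{1}{4}\right) \left(-5\right) = \frac{5}{4}$)
$z{\left(K \right)} = \frac{K}{-3 + K}$ ($z{\left(K \right)} = \frac{K + 0}{K - 3} = \frac{K}{-3 + K}$)
$F = \frac{343}{1000}$ ($F = \left(- \frac{7}{-3 - 7}\right)^{3} = \left(- \frac{7}{-10}\right)^{3} = \left(\left(-7\right) \left(- \frac{1}{10}\right)\right)^{3} = \left(\frac{7}{10}\right)^{3} = \frac{343}{1000} \approx 0.343$)
$\frac{1}{\left(\left(-76739 + 161306\right) - 160821\right) + F} = \frac{1}{\left(\left(-76739 + 161306\right) - 160821\right) + \frac{343}{1000}} = \frac{1}{\left(84567 - 160821\right) + \frac{343}{1000}} = \frac{1}{-76254 + \frac{343}{1000}} = \frac{1}{- \frac{76253657}{1000}} = - \frac{1000}{76253657}$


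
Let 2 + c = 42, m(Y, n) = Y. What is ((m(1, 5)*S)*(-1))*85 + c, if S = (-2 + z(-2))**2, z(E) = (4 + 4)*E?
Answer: -27500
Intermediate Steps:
z(E) = 8*E
c = 40 (c = -2 + 42 = 40)
S = 324 (S = (-2 + 8*(-2))**2 = (-2 - 16)**2 = (-18)**2 = 324)
((m(1, 5)*S)*(-1))*85 + c = ((1*324)*(-1))*85 + 40 = (324*(-1))*85 + 40 = -324*85 + 40 = -27540 + 40 = -27500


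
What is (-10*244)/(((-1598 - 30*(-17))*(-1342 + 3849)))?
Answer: 305/340952 ≈ 0.00089455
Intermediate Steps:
(-10*244)/(((-1598 - 30*(-17))*(-1342 + 3849))) = -2440*1/(2507*(-1598 + 510)) = -2440/((-1088*2507)) = -2440/(-2727616) = -2440*(-1/2727616) = 305/340952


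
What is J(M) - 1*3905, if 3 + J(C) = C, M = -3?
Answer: -3911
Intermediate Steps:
J(C) = -3 + C
J(M) - 1*3905 = (-3 - 3) - 1*3905 = -6 - 3905 = -3911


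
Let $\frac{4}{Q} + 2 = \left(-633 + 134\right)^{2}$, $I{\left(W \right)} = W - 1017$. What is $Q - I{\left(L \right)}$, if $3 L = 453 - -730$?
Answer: $\frac{465130144}{746997} \approx 622.67$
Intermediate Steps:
$L = \frac{1183}{3}$ ($L = \frac{453 - -730}{3} = \frac{453 + 730}{3} = \frac{1}{3} \cdot 1183 = \frac{1183}{3} \approx 394.33$)
$I{\left(W \right)} = -1017 + W$
$Q = \frac{4}{248999}$ ($Q = \frac{4}{-2 + \left(-633 + 134\right)^{2}} = \frac{4}{-2 + \left(-499\right)^{2}} = \frac{4}{-2 + 249001} = \frac{4}{248999} \approx 1.6064 \cdot 10^{-5}$)
$Q - I{\left(L \right)} = \frac{4}{248999} - \left(-1017 + \frac{1183}{3}\right) = \frac{4}{248999} - - \frac{1868}{3} = \frac{4}{248999} + \frac{1868}{3} = \frac{465130144}{746997}$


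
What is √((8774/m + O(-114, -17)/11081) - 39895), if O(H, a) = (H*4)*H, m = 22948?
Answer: I*√644838316787557966598/127143394 ≈ 199.72*I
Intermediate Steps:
O(H, a) = 4*H² (O(H, a) = (4*H)*H = 4*H²)
√((8774/m + O(-114, -17)/11081) - 39895) = √((8774/22948 + (4*(-114)²)/11081) - 39895) = √((8774*(1/22948) + (4*12996)*(1/11081)) - 39895) = √((4387/11474 + 51984*(1/11081)) - 39895) = √((4387/11474 + 51984/11081) - 39895) = √(645076763/127143394 - 39895) = √(-5071740626867/127143394) = I*√644838316787557966598/127143394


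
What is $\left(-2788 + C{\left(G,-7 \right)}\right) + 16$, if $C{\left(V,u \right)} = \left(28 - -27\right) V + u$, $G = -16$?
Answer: $-3659$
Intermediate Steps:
$C{\left(V,u \right)} = u + 55 V$ ($C{\left(V,u \right)} = \left(28 + 27\right) V + u = 55 V + u = u + 55 V$)
$\left(-2788 + C{\left(G,-7 \right)}\right) + 16 = \left(-2788 + \left(-7 + 55 \left(-16\right)\right)\right) + 16 = \left(-2788 - 887\right) + 16 = -3675 + 16 = -3659$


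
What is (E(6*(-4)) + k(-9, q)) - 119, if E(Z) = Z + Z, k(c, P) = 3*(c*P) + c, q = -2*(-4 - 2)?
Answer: -500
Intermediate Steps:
q = 12 (q = -2*(-6) = 12)
k(c, P) = c + 3*P*c (k(c, P) = 3*(P*c) + c = 3*P*c + c = c + 3*P*c)
E(Z) = 2*Z
(E(6*(-4)) + k(-9, q)) - 119 = (2*(6*(-4)) - 9*(1 + 3*12)) - 119 = (2*(-24) - 9*(1 + 36)) - 119 = (-48 - 9*37) - 119 = (-48 - 333) - 119 = -381 - 119 = -500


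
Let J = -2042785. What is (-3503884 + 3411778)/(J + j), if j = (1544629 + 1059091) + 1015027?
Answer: -46053/787981 ≈ -0.058444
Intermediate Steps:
j = 3618747 (j = 2603720 + 1015027 = 3618747)
(-3503884 + 3411778)/(J + j) = (-3503884 + 3411778)/(-2042785 + 3618747) = -92106/1575962 = -92106*1/1575962 = -46053/787981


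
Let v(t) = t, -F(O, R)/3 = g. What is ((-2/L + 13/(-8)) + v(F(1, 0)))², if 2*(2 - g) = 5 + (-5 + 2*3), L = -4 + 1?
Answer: 2401/576 ≈ 4.1684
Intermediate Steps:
L = -3
g = -1 (g = 2 - (5 + (-5 + 2*3))/2 = 2 - (5 + (-5 + 6))/2 = 2 - (5 + 1)/2 = 2 - ½*6 = 2 - 3 = -1)
F(O, R) = 3 (F(O, R) = -3*(-1) = 3)
((-2/L + 13/(-8)) + v(F(1, 0)))² = ((-2/(-3) + 13/(-8)) + 3)² = ((-2*(-⅓) + 13*(-⅛)) + 3)² = ((⅔ - 13/8) + 3)² = (-23/24 + 3)² = (49/24)² = 2401/576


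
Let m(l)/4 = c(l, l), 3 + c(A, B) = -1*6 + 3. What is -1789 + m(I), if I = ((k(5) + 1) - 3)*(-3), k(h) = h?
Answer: -1813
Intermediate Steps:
c(A, B) = -6 (c(A, B) = -3 + (-1*6 + 3) = -3 + (-6 + 3) = -3 - 3 = -6)
I = -9 (I = ((5 + 1) - 3)*(-3) = (6 - 3)*(-3) = 3*(-3) = -9)
m(l) = -24 (m(l) = 4*(-6) = -24)
-1789 + m(I) = -1789 - 24 = -1813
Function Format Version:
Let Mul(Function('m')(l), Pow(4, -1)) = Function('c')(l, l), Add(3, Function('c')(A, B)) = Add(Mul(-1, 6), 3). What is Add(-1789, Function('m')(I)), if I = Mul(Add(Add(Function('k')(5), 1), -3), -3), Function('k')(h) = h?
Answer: -1813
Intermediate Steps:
Function('c')(A, B) = -6 (Function('c')(A, B) = Add(-3, Add(Mul(-1, 6), 3)) = Add(-3, Add(-6, 3)) = Add(-3, -3) = -6)
I = -9 (I = Mul(Add(Add(5, 1), -3), -3) = Mul(Add(6, -3), -3) = Mul(3, -3) = -9)
Function('m')(l) = -24 (Function('m')(l) = Mul(4, -6) = -24)
Add(-1789, Function('m')(I)) = Add(-1789, -24) = -1813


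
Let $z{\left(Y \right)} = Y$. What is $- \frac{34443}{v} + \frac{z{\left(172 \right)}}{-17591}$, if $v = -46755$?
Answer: $\frac{66427217}{91385245} \approx 0.72689$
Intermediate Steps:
$- \frac{34443}{v} + \frac{z{\left(172 \right)}}{-17591} = - \frac{34443}{-46755} + \frac{172}{-17591} = \left(-34443\right) \left(- \frac{1}{46755}\right) + 172 \left(- \frac{1}{17591}\right) = \frac{3827}{5195} - \frac{172}{17591} = \frac{66427217}{91385245}$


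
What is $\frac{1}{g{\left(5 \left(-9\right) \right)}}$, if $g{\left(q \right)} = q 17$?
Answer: $- \frac{1}{765} \approx -0.0013072$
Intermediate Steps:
$g{\left(q \right)} = 17 q$
$\frac{1}{g{\left(5 \left(-9\right) \right)}} = \frac{1}{17 \cdot 5 \left(-9\right)} = \frac{1}{17 \left(-45\right)} = \frac{1}{-765} = - \frac{1}{765}$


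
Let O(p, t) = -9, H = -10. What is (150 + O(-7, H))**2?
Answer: 19881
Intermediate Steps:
(150 + O(-7, H))**2 = (150 - 9)**2 = 141**2 = 19881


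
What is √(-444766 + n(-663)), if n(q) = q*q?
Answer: I*√5197 ≈ 72.09*I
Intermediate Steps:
n(q) = q²
√(-444766 + n(-663)) = √(-444766 + (-663)²) = √(-444766 + 439569) = √(-5197) = I*√5197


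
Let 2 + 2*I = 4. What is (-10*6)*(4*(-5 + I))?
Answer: 960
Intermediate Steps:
I = 1 (I = -1 + (½)*4 = -1 + 2 = 1)
(-10*6)*(4*(-5 + I)) = (-10*6)*(4*(-5 + 1)) = -240*(-4) = -60*(-16) = 960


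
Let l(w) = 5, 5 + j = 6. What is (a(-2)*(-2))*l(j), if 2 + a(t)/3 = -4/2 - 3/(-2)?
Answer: 75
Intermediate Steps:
j = 1 (j = -5 + 6 = 1)
a(t) = -15/2 (a(t) = -6 + 3*(-4/2 - 3/(-2)) = -6 + 3*(-4*½ - 3*(-½)) = -6 + 3*(-2 + 3/2) = -6 + 3*(-½) = -6 - 3/2 = -15/2)
(a(-2)*(-2))*l(j) = -15/2*(-2)*5 = 15*5 = 75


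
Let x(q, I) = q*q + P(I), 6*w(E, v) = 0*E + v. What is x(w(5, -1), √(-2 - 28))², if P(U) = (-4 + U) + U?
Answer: (143 - 72*I*√30)²/1296 ≈ -104.22 - 87.027*I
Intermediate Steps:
w(E, v) = v/6 (w(E, v) = (0*E + v)/6 = (0 + v)/6 = v/6)
P(U) = -4 + 2*U
x(q, I) = -4 + q² + 2*I (x(q, I) = q*q + (-4 + 2*I) = q² + (-4 + 2*I) = -4 + q² + 2*I)
x(w(5, -1), √(-2 - 28))² = (-4 + ((⅙)*(-1))² + 2*√(-2 - 28))² = (-4 + (-⅙)² + 2*√(-30))² = (-4 + 1/36 + 2*(I*√30))² = (-4 + 1/36 + 2*I*√30)² = (-143/36 + 2*I*√30)²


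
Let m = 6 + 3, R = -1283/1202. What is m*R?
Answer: -11547/1202 ≈ -9.6065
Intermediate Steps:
R = -1283/1202 (R = -1283*1/1202 = -1283/1202 ≈ -1.0674)
m = 9
m*R = 9*(-1283/1202) = -11547/1202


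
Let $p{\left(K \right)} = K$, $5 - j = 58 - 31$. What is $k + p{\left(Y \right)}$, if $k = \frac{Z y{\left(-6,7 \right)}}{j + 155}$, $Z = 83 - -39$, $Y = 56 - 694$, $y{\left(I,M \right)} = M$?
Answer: $- \frac{12000}{19} \approx -631.58$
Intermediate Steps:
$Y = -638$ ($Y = 56 - 694 = -638$)
$j = -22$ ($j = 5 - \left(58 - 31\right) = 5 - 27 = -22$)
$Z = 122$ ($Z = 83 + 39 = 122$)
$k = \frac{122}{19}$ ($k = \frac{122 \cdot 7}{-22 + 155} = \frac{854}{133} = 854 \cdot \frac{1}{133} = \frac{122}{19} \approx 6.4211$)
$k + p{\left(Y \right)} = \frac{122}{19} - 638 = - \frac{12000}{19}$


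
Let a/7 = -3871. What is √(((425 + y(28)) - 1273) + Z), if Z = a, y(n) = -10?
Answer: I*√27955 ≈ 167.2*I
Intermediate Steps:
a = -27097 (a = 7*(-3871) = -27097)
Z = -27097
√(((425 + y(28)) - 1273) + Z) = √(((425 - 10) - 1273) - 27097) = √((415 - 1273) - 27097) = √(-858 - 27097) = √(-27955) = I*√27955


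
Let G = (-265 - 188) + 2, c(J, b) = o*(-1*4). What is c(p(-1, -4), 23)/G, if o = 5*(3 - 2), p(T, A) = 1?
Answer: 20/451 ≈ 0.044346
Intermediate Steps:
o = 5 (o = 5*1 = 5)
c(J, b) = -20 (c(J, b) = 5*(-1*4) = 5*(-4) = -20)
G = -451 (G = -453 + 2 = -451)
c(p(-1, -4), 23)/G = -20/(-451) = -20*(-1/451) = 20/451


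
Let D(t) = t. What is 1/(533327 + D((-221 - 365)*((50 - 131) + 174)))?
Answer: 1/478829 ≈ 2.0884e-6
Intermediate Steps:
1/(533327 + D((-221 - 365)*((50 - 131) + 174))) = 1/(533327 + (-221 - 365)*((50 - 131) + 174)) = 1/(533327 - 586*(-81 + 174)) = 1/(533327 - 586*93) = 1/(533327 - 54498) = 1/478829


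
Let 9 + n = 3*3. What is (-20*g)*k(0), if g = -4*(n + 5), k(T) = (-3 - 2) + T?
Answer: -2000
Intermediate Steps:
n = 0 (n = -9 + 3*3 = -9 + 9 = 0)
k(T) = -5 + T
g = -20 (g = -4*(0 + 5) = -4*5 = -20)
(-20*g)*k(0) = (-20*(-20))*(-5 + 0) = 400*(-5) = -2000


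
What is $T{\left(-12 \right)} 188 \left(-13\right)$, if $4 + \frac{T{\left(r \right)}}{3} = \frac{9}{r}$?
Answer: $34827$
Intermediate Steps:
$T{\left(r \right)} = -12 + \frac{27}{r}$ ($T{\left(r \right)} = -12 + 3 \frac{9}{r} = -12 + \frac{27}{r}$)
$T{\left(-12 \right)} 188 \left(-13\right) = \left(-12 + \frac{27}{-12}\right) 188 \left(-13\right) = \left(-12 + 27 \left(- \frac{1}{12}\right)\right) 188 \left(-13\right) = \left(-12 - \frac{9}{4}\right) 188 \left(-13\right) = \left(- \frac{57}{4}\right) 188 \left(-13\right) = \left(-2679\right) \left(-13\right) = 34827$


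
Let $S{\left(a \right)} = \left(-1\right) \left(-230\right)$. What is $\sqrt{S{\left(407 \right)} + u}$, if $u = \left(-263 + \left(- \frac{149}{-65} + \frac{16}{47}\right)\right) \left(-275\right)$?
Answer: $\frac{2 \sqrt{6704005035}}{611} \approx 268.01$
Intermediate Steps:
$S{\left(a \right)} = 230$
$u = \frac{43748210}{611}$ ($u = \left(-263 + \left(\left(-149\right) \left(- \frac{1}{65}\right) + 16 \cdot \frac{1}{47}\right)\right) \left(-275\right) = \left(-263 + \left(\frac{149}{65} + \frac{16}{47}\right)\right) \left(-275\right) = \left(-263 + \frac{8043}{3055}\right) \left(-275\right) = \left(- \frac{795422}{3055}\right) \left(-275\right) = \frac{43748210}{611} \approx 71601.0$)
$\sqrt{S{\left(407 \right)} + u} = \sqrt{230 + \frac{43748210}{611}} = \sqrt{\frac{43888740}{611}} = \frac{2 \sqrt{6704005035}}{611}$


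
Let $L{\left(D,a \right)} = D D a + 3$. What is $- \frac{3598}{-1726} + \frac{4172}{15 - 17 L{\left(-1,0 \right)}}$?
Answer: $- \frac{883918}{7767} \approx -113.8$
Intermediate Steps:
$L{\left(D,a \right)} = 3 + a D^{2}$ ($L{\left(D,a \right)} = D^{2} a + 3 = a D^{2} + 3 = 3 + a D^{2}$)
$- \frac{3598}{-1726} + \frac{4172}{15 - 17 L{\left(-1,0 \right)}} = - \frac{3598}{-1726} + \frac{4172}{15 - 17 \left(3 + 0 \left(-1\right)^{2}\right)} = \left(-3598\right) \left(- \frac{1}{1726}\right) + \frac{4172}{15 - 17 \left(3 + 0 \cdot 1\right)} = \frac{1799}{863} + \frac{4172}{15 - 17 \left(3 + 0\right)} = \frac{1799}{863} + \frac{4172}{15 - 51} = \frac{1799}{863} + \frac{4172}{-36} = \frac{1799}{863} + 4172 \left(- \frac{1}{36}\right) = \frac{1799}{863} - \frac{1043}{9} = - \frac{883918}{7767}$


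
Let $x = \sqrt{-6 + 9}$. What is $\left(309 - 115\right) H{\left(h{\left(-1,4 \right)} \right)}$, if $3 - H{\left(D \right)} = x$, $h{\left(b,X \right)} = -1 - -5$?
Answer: $582 - 194 \sqrt{3} \approx 245.98$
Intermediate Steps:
$h{\left(b,X \right)} = 4$ ($h{\left(b,X \right)} = -1 + 5 = 4$)
$x = \sqrt{3} \approx 1.732$
$H{\left(D \right)} = 3 - \sqrt{3}$
$\left(309 - 115\right) H{\left(h{\left(-1,4 \right)} \right)} = \left(309 - 115\right) \left(3 - \sqrt{3}\right) = 194 \left(3 - \sqrt{3}\right) = 582 - 194 \sqrt{3}$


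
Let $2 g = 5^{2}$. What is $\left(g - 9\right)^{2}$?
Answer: $\frac{49}{4} \approx 12.25$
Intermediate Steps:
$g = \frac{25}{2}$ ($g = \frac{5^{2}}{2} = \frac{1}{2} \cdot 25 = \frac{25}{2} \approx 12.5$)
$\left(g - 9\right)^{2} = \left(\frac{25}{2} - 9\right)^{2} = \left(\frac{7}{2}\right)^{2} = \frac{49}{4}$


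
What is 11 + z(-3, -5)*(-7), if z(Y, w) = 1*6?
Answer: -31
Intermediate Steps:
z(Y, w) = 6
11 + z(-3, -5)*(-7) = 11 + 6*(-7) = 11 - 42 = -31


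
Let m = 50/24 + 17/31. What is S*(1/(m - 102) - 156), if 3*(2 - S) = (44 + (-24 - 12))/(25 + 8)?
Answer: -24349184/81323 ≈ -299.41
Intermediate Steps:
m = 979/372 (m = 50*(1/24) + 17*(1/31) = 25/12 + 17/31 = 979/372 ≈ 2.6317)
S = 190/99 (S = 2 - (44 + (-24 - 12))/(3*(25 + 8)) = 2 - (44 - 36)/(3*33) = 2 - 8/(3*33) = 2 - ⅓*8/33 = 2 - 8/99 = 190/99 ≈ 1.9192)
S*(1/(m - 102) - 156) = 190*(1/(979/372 - 102) - 156)/99 = 190*(1/(-36965/372) - 156)/99 = 190*(-372/36965 - 156)/99 = (190/99)*(-5766912/36965) = -24349184/81323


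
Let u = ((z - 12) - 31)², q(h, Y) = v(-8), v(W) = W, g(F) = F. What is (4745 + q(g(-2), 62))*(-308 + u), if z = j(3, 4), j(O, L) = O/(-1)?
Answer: 8564496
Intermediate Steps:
j(O, L) = -O (j(O, L) = O*(-1) = -O)
z = -3 (z = -1*3 = -3)
q(h, Y) = -8
u = 2116 (u = ((-3 - 12) - 31)² = (-15 - 31)² = (-46)² = 2116)
(4745 + q(g(-2), 62))*(-308 + u) = (4745 - 8)*(-308 + 2116) = 4737*1808 = 8564496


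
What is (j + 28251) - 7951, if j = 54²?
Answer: 23216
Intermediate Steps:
j = 2916
(j + 28251) - 7951 = (2916 + 28251) - 7951 = 31167 - 7951 = 23216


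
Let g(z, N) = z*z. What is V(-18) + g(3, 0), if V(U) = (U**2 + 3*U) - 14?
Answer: 265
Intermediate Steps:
g(z, N) = z**2
V(U) = -14 + U**2 + 3*U
V(-18) + g(3, 0) = (-14 + (-18)**2 + 3*(-18)) + 3**2 = (-14 + 324 - 54) + 9 = 256 + 9 = 265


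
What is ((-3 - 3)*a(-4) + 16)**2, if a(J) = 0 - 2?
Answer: 784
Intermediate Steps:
a(J) = -2
((-3 - 3)*a(-4) + 16)**2 = ((-3 - 3)*(-2) + 16)**2 = (-6*(-2) + 16)**2 = (12 + 16)**2 = 28**2 = 784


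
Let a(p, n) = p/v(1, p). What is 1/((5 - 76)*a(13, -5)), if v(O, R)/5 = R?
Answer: -5/71 ≈ -0.070423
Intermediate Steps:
v(O, R) = 5*R
a(p, n) = ⅕ (a(p, n) = p/((5*p)) = p*(1/(5*p)) = ⅕)
1/((5 - 76)*a(13, -5)) = 1/((5 - 76)*(⅕)) = 1/(-71*⅕) = 1/(-71/5) = -5/71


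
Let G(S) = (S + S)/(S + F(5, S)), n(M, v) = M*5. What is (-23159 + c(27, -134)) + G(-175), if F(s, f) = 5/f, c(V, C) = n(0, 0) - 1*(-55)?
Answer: -70761427/3063 ≈ -23102.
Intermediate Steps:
n(M, v) = 5*M
c(V, C) = 55 (c(V, C) = 5*0 - 1*(-55) = 0 + 55 = 55)
G(S) = 2*S/(S + 5/S) (G(S) = (S + S)/(S + 5/S) = (2*S)/(S + 5/S) = 2*S/(S + 5/S))
(-23159 + c(27, -134)) + G(-175) = (-23159 + 55) + 2*(-175)²/(5 + (-175)²) = -23104 + 2*30625/(5 + 30625) = -23104 + 2*30625/30630 = -23104 + 2*30625*(1/30630) = -23104 + 6125/3063 = -70761427/3063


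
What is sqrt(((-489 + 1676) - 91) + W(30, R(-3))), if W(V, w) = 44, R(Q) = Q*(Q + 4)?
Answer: 2*sqrt(285) ≈ 33.764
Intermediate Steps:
R(Q) = Q*(4 + Q)
sqrt(((-489 + 1676) - 91) + W(30, R(-3))) = sqrt(((-489 + 1676) - 91) + 44) = sqrt((1187 - 91) + 44) = sqrt(1096 + 44) = sqrt(1140) = 2*sqrt(285)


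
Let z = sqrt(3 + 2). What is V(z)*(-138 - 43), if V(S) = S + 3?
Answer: -543 - 181*sqrt(5) ≈ -947.73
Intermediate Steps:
z = sqrt(5) ≈ 2.2361
V(S) = 3 + S
V(z)*(-138 - 43) = (3 + sqrt(5))*(-138 - 43) = (3 + sqrt(5))*(-181) = -543 - 181*sqrt(5)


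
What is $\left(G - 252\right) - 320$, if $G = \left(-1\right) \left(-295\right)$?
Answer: $-277$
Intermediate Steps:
$G = 295$
$\left(G - 252\right) - 320 = \left(295 - 252\right) - 320 = 43 - 320 = -277$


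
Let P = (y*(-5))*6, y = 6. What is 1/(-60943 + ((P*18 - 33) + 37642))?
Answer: -1/26574 ≈ -3.7631e-5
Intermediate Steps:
P = -180 (P = (6*(-5))*6 = -30*6 = -180)
1/(-60943 + ((P*18 - 33) + 37642)) = 1/(-60943 + ((-180*18 - 33) + 37642)) = 1/(-60943 + ((-3240 - 33) + 37642)) = 1/(-60943 + (-3273 + 37642)) = 1/(-60943 + 34369) = 1/(-26574) = -1/26574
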